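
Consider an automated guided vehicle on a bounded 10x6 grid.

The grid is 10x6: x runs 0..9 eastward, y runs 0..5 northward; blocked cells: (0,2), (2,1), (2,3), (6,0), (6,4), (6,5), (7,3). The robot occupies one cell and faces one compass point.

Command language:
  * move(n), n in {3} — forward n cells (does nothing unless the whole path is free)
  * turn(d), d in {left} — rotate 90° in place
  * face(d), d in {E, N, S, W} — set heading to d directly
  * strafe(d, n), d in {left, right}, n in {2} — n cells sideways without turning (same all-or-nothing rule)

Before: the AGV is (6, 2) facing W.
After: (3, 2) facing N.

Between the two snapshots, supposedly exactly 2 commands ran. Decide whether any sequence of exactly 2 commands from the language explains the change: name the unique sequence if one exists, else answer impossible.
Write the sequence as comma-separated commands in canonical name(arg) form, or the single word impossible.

move(3), face(N)

key: order matters: swapping move(3) and face(N) lands elsewhere
begin: (6, 2) facing W
step 1 (move(3)): (3, 2) facing W
step 2 (face(N)): (3, 2) facing N
no rival 2-sequence matches.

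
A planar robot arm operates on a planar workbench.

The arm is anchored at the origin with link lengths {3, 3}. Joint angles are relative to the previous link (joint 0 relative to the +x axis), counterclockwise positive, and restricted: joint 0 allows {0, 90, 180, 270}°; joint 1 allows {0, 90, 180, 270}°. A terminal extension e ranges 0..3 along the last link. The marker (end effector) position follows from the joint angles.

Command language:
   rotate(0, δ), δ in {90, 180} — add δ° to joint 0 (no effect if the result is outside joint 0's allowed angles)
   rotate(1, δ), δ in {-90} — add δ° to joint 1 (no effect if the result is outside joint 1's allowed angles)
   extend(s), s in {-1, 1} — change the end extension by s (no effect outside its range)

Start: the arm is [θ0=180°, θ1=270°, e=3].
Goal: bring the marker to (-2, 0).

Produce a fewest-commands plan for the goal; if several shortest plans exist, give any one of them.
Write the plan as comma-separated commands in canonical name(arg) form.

extend(-1), rotate(1, -90), rotate(0, 180)

from: [θ0=180°, θ1=270°, e=3]
[1] after extend(-1): [θ0=180°, θ1=270°, e=2]
[2] after rotate(1, -90): [θ0=180°, θ1=180°, e=2]
[3] after rotate(0, 180): [θ0=0°, θ1=180°, e=2]
minimal: 3 command(s), checked below 3.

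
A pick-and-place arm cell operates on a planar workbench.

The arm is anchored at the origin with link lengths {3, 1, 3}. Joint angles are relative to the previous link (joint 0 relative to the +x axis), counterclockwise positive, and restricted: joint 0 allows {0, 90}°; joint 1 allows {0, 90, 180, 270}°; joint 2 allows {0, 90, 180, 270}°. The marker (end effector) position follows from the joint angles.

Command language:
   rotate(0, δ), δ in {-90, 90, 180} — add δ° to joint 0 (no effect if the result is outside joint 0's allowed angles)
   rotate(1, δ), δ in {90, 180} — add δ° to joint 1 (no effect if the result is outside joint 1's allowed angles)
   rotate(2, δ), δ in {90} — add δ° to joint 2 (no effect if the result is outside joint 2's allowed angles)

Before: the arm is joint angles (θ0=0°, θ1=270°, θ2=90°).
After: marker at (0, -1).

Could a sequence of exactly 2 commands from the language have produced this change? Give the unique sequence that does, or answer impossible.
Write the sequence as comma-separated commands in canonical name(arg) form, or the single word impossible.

rotate(2, 90), rotate(2, 90)

start: joint angles (θ0=0°, θ1=270°, θ2=90°)
[1] after rotate(2, 90): joint angles (θ0=0°, θ1=270°, θ2=180°)
[2] after rotate(2, 90): joint angles (θ0=0°, θ1=270°, θ2=270°)
uniquely the one of 36 2-step routes that fits.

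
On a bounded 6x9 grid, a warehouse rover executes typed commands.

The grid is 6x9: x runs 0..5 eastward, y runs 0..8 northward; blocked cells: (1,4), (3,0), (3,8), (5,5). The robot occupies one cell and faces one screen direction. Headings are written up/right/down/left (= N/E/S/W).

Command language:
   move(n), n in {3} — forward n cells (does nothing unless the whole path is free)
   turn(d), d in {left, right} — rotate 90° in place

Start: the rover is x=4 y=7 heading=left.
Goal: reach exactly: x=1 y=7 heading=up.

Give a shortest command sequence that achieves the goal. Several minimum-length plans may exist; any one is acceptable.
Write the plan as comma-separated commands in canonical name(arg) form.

move(3), turn(right)

t0: x=4 y=7 heading=left
[1] after move(3): x=1 y=7 heading=left
[2] after turn(right): x=1 y=7 heading=up
nothing shorter than 2 reaches the goal.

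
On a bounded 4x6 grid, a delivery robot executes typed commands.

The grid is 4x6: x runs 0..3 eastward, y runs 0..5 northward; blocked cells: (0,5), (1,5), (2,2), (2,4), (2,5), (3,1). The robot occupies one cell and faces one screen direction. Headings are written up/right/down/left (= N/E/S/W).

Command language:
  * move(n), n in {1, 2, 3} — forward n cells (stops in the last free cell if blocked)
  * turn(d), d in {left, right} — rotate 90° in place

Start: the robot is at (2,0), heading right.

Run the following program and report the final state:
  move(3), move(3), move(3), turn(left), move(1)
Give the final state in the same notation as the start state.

at (3,0), heading up

begin: at (2,0), heading right
1. move(3) → at (3,0), heading right
2. move(3) → at (3,0), heading right
3. move(3) → at (3,0), heading right
4. turn(left) → at (3,0), heading up
5. move(1) → at (3,0), heading up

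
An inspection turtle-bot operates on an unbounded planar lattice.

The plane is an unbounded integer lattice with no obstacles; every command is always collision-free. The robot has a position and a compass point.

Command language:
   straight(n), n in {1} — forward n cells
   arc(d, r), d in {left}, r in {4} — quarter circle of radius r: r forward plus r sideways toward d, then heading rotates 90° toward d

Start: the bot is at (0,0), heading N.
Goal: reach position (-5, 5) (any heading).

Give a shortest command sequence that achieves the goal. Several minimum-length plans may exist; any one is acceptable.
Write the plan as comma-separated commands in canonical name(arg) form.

from: at (0,0), heading N
t=1 straight(1) ⇒ at (0,1), heading N
t=2 arc(left, 4) ⇒ at (-4,5), heading W
t=3 straight(1) ⇒ at (-5,5), heading W
no 2-step plan works, so 3 is optimal.

straight(1), arc(left, 4), straight(1)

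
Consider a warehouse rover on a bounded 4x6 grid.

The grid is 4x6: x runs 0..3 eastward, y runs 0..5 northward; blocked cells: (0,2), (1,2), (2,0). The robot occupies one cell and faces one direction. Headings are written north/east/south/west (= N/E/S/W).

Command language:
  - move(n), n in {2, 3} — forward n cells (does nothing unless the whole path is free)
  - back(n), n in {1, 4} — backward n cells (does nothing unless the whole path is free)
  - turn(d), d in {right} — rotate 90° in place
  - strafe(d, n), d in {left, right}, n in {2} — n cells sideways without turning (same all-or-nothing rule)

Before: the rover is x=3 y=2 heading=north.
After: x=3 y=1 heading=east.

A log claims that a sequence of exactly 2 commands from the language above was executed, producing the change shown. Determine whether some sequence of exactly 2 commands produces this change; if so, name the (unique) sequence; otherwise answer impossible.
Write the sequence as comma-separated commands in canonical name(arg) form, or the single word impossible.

key: order matters: swapping back(1) and turn(right) lands elsewhere
from: x=3 y=2 heading=north
1. back(1) → x=3 y=1 heading=north
2. turn(right) → x=3 y=1 heading=east
no rival 2-sequence matches.

back(1), turn(right)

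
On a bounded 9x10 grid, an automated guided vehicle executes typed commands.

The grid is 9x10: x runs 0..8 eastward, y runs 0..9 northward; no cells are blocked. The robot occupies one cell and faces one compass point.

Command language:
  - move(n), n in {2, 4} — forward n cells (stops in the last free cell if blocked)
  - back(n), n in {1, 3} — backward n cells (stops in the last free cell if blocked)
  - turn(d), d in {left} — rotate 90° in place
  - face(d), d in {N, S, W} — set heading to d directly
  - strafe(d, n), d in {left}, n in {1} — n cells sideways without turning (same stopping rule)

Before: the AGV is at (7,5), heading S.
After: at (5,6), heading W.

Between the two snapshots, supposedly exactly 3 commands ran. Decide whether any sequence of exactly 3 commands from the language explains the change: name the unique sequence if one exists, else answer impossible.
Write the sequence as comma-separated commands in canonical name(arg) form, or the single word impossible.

key: position moved to (5,6) AND the heading swung to W — translation plus rotation needed
t0: at (7,5), heading S
1. back(1) → at (7,6), heading S
2. face(W) → at (7,6), heading W
3. move(2) → at (5,6), heading W
no other 3-command option fits: unique.

back(1), face(W), move(2)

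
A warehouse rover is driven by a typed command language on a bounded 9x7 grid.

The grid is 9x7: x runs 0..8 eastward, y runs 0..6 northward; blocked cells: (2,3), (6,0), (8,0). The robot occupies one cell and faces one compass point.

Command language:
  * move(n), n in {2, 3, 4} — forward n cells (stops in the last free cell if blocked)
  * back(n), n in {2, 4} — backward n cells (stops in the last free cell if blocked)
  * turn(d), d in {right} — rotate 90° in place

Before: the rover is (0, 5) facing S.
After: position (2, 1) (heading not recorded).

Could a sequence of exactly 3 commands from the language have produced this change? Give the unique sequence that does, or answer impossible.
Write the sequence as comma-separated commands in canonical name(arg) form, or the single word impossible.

move(4), turn(right), back(2)

key: order matters: swapping move(4) and back(2) lands elsewhere
t0: (0, 5) facing S
t=1 move(4) ⇒ (0, 1) facing S
t=2 turn(right) ⇒ (0, 1) facing W
t=3 back(2) ⇒ (2, 1) facing W
no rival 3-sequence matches.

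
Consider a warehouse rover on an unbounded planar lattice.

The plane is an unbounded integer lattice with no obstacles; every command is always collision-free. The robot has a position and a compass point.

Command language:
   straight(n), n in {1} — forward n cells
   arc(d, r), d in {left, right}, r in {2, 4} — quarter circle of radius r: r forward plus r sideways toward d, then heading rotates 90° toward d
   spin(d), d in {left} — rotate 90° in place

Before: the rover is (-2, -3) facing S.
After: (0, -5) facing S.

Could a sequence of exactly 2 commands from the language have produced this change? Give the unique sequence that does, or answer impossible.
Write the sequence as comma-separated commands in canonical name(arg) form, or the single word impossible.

key: running arc(right, 2) before spin(left) would end elsewhere — order is forced
t0: (-2, -3) facing S
step 1 (spin(left)): (-2, -3) facing E
step 2 (arc(right, 2)): (0, -5) facing S
uniquely the one of 36 2-step routes that fits.

spin(left), arc(right, 2)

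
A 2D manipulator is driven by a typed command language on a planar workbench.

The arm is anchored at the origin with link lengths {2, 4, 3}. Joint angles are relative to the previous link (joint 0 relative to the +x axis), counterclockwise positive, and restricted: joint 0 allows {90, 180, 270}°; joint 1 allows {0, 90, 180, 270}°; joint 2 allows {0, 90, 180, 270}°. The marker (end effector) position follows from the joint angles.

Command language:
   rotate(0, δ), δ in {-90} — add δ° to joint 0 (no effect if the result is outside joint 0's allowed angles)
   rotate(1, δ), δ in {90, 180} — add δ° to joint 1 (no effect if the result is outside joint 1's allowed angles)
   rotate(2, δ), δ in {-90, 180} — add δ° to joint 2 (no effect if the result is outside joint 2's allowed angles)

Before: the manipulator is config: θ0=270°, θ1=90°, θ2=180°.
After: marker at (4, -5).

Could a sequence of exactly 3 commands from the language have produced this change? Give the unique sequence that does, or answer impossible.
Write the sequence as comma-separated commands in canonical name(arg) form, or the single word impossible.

begin: config: θ0=270°, θ1=90°, θ2=180°
step 1 (rotate(2, -90)): config: θ0=270°, θ1=90°, θ2=90°
step 2 (rotate(2, -90)): config: θ0=270°, θ1=90°, θ2=0°
step 3 (rotate(2, -90)): config: θ0=270°, θ1=90°, θ2=270°
no other 3-command option fits: unique.

rotate(2, -90), rotate(2, -90), rotate(2, -90)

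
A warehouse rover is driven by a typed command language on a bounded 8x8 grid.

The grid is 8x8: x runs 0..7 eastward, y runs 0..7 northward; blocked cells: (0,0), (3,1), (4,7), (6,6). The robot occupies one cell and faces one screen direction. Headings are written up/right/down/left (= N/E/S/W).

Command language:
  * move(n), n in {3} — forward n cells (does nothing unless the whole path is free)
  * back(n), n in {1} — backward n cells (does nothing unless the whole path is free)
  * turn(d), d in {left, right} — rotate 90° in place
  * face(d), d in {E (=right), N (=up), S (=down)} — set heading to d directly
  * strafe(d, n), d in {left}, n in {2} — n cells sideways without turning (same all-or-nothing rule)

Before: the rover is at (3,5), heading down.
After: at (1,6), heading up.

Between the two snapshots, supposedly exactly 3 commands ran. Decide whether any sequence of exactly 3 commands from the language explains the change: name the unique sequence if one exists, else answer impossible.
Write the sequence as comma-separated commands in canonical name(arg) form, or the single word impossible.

key: cell and facing (now N) both changed — the 3 commands mix motion and turning
start: at (3,5), heading down
t=1 back(1) ⇒ at (3,6), heading down
t=2 face(N) ⇒ at (3,6), heading up
t=3 strafe(left, 2) ⇒ at (1,6), heading up
all 512 alternatives checked — unique.

back(1), face(N), strafe(left, 2)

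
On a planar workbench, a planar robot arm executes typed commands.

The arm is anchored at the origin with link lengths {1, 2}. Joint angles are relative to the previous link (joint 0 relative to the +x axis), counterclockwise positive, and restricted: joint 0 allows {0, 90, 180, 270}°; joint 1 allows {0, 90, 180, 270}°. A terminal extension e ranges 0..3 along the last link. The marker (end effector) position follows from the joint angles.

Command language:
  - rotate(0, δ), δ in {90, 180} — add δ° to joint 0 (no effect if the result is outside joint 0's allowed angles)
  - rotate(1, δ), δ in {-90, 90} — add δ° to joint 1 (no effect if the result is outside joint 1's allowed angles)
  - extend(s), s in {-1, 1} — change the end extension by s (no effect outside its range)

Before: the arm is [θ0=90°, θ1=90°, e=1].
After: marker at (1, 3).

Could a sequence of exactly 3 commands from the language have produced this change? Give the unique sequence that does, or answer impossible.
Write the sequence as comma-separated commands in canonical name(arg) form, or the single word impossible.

rotate(0, 90), rotate(0, 90), rotate(0, 90)

from: [θ0=90°, θ1=90°, e=1]
step 1 (rotate(0, 90)): [θ0=180°, θ1=90°, e=1]
step 2 (rotate(0, 90)): [θ0=270°, θ1=90°, e=1]
step 3 (rotate(0, 90)): [θ0=0°, θ1=90°, e=1]
no rival 3-sequence matches.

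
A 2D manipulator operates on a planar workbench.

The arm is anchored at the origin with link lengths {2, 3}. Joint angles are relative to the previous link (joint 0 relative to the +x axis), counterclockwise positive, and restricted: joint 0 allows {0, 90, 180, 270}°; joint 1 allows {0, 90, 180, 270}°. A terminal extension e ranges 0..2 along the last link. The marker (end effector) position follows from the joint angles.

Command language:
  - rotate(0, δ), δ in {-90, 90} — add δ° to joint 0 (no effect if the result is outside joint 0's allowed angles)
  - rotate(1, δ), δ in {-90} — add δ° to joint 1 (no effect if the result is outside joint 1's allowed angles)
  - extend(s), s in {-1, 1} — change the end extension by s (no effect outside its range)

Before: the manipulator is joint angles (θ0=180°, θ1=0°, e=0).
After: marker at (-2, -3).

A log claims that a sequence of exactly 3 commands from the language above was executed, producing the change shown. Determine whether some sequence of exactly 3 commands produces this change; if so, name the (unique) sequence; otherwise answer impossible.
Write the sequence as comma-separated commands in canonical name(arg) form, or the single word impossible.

begin: joint angles (θ0=180°, θ1=0°, e=0)
[1] after rotate(1, -90): joint angles (θ0=180°, θ1=270°, e=0)
[2] after rotate(1, -90): joint angles (θ0=180°, θ1=180°, e=0)
[3] after rotate(1, -90): joint angles (θ0=180°, θ1=90°, e=0)
no other 3-command option fits: unique.

rotate(1, -90), rotate(1, -90), rotate(1, -90)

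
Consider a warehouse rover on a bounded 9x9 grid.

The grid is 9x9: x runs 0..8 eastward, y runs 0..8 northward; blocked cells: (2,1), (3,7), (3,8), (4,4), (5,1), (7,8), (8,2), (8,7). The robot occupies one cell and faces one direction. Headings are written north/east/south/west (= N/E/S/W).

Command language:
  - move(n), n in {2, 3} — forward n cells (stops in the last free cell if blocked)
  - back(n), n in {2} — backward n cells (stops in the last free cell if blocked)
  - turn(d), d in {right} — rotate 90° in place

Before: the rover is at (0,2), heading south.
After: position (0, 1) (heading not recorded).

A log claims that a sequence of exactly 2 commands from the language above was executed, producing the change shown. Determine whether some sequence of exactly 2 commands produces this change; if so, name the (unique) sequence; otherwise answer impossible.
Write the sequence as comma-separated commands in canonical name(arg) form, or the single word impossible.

key: running move(3) before back(2) would end elsewhere — order is forced
begin: at (0,2), heading south
[1] after back(2): at (0,4), heading south
[2] after move(3): at (0,1), heading south
all 16 alternatives checked — unique.

back(2), move(3)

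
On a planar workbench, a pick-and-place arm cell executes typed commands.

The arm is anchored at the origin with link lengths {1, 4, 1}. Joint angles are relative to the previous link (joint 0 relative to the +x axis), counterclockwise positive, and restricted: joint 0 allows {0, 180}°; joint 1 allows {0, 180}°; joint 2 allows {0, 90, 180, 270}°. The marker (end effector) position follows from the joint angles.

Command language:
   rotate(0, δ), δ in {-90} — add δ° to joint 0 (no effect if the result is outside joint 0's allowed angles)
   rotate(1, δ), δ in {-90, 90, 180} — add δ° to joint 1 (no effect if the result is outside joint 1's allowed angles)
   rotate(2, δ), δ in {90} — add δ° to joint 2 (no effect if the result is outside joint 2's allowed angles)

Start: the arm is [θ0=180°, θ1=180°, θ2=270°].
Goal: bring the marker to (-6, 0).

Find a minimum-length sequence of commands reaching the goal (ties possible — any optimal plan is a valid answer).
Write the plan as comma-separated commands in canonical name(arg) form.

begin: [θ0=180°, θ1=180°, θ2=270°]
1. rotate(2, 90) → [θ0=180°, θ1=180°, θ2=0°]
2. rotate(1, 180) → [θ0=180°, θ1=0°, θ2=0°]
no 1-step plan works, so 2 is optimal.

rotate(2, 90), rotate(1, 180)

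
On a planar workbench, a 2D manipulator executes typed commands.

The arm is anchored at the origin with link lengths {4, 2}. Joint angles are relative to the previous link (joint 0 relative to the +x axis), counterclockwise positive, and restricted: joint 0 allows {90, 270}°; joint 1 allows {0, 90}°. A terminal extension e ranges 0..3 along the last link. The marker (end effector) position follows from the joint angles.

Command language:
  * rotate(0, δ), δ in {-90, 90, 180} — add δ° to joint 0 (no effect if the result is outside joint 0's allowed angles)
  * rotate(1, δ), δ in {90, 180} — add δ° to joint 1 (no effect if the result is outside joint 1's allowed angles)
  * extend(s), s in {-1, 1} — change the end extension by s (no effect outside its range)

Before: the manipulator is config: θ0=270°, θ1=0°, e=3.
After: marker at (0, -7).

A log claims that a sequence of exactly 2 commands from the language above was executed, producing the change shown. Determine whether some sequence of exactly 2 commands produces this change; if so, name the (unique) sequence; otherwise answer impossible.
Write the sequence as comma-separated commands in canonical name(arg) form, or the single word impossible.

extend(-1), extend(-1)

initial: config: θ0=270°, θ1=0°, e=3
1. extend(-1) → config: θ0=270°, θ1=0°, e=2
2. extend(-1) → config: θ0=270°, θ1=0°, e=1
uniquely the one of 49 2-step routes that fits.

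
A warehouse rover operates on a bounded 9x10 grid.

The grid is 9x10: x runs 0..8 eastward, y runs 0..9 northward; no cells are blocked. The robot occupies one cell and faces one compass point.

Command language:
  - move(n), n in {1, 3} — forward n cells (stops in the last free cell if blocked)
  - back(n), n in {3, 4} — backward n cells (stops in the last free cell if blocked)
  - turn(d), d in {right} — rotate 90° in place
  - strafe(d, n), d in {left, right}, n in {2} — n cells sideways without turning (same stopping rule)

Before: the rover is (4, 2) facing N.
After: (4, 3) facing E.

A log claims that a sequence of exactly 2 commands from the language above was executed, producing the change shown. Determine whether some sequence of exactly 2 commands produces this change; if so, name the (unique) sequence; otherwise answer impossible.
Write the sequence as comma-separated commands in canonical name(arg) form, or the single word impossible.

key: running turn(right) before move(1) would end elsewhere — order is forced
start: (4, 2) facing N
[1] after move(1): (4, 3) facing N
[2] after turn(right): (4, 3) facing E
no other 2-command option fits: unique.

move(1), turn(right)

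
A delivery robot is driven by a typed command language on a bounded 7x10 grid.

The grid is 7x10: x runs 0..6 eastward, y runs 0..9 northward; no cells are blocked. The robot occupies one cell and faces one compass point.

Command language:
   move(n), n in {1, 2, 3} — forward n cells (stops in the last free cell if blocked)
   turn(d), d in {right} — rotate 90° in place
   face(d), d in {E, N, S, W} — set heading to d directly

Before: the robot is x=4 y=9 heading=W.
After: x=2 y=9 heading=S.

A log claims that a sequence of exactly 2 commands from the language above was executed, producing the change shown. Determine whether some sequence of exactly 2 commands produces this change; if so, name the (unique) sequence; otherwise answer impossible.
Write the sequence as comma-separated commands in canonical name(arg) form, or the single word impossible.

move(2), face(S)

key: position moved to (2,9) AND the heading swung to S — translation plus rotation needed
begin: x=4 y=9 heading=W
step 1 (move(2)): x=2 y=9 heading=W
step 2 (face(S)): x=2 y=9 heading=S
no other 2-command option fits: unique.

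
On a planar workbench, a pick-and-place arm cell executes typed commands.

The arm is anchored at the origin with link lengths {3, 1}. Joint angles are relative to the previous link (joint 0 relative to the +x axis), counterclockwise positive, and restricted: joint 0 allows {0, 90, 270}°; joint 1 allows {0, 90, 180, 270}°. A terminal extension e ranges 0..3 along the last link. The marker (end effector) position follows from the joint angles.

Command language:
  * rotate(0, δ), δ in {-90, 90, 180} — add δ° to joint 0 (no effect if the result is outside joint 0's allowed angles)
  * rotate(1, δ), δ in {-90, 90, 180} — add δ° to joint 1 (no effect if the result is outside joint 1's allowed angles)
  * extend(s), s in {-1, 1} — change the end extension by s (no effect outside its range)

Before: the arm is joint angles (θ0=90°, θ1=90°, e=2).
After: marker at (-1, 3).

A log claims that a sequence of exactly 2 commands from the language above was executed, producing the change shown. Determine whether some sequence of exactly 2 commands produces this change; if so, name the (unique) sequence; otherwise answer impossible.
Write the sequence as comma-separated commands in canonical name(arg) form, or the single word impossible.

extend(-1), extend(-1)

start: joint angles (θ0=90°, θ1=90°, e=2)
1. extend(-1) → joint angles (θ0=90°, θ1=90°, e=1)
2. extend(-1) → joint angles (θ0=90°, θ1=90°, e=0)
no rival 2-sequence matches.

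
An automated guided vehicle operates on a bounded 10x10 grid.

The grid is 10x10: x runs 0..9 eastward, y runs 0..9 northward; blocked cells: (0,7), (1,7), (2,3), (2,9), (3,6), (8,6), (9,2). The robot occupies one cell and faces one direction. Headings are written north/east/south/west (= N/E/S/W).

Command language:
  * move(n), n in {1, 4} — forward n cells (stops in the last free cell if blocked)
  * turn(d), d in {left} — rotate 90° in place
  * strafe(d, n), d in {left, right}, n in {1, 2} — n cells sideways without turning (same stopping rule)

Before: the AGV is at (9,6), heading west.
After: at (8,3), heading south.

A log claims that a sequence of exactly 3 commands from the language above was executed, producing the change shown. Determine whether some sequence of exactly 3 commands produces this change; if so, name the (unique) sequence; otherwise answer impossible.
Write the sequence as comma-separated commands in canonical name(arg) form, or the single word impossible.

turn(left), move(4), strafe(right, 1)

key: position moved to (8,3) AND the heading swung to S — translation plus rotation needed
from: at (9,6), heading west
[1] after turn(left): at (9,6), heading south
[2] after move(4): at (9,3), heading south
[3] after strafe(right, 1): at (8,3), heading south
no other 3-command option fits: unique.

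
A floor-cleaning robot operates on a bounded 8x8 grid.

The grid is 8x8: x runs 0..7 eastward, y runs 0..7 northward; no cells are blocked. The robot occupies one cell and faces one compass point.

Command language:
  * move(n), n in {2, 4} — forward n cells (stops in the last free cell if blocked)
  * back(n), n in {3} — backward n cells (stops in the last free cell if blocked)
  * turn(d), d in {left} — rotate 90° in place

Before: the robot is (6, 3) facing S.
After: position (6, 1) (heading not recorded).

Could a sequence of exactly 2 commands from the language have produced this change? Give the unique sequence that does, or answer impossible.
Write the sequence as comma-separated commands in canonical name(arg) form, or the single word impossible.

key: running turn(left) before move(2) would end elsewhere — order is forced
t0: (6, 3) facing S
[1] after move(2): (6, 1) facing S
[2] after turn(left): (6, 1) facing E
uniquely the one of 16 2-step routes that fits.

move(2), turn(left)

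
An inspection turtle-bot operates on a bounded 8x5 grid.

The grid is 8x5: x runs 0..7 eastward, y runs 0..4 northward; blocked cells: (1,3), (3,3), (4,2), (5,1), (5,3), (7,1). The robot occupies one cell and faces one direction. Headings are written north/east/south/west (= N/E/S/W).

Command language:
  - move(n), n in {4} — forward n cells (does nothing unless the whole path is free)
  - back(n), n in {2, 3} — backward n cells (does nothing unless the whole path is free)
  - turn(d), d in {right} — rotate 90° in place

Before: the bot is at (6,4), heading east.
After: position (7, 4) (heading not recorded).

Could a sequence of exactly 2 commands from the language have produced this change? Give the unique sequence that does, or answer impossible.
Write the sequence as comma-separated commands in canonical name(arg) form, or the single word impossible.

key: running move(4) before back(3) would end elsewhere — order is forced
start: at (6,4), heading east
[1] after back(3): at (3,4), heading east
[2] after move(4): at (7,4), heading east
all 16 alternatives checked — unique.

back(3), move(4)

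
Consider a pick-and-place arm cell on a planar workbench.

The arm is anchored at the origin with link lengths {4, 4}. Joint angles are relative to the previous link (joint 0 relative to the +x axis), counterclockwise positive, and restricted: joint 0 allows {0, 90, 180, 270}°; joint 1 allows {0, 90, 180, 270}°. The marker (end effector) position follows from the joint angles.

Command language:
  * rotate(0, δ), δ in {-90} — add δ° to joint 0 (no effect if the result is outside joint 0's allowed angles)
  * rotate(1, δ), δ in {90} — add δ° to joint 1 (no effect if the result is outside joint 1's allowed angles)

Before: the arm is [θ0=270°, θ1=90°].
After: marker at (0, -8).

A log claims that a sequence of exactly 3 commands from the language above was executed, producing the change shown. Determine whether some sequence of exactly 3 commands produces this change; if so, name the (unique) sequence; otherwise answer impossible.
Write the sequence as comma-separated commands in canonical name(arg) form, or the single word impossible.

rotate(1, 90), rotate(1, 90), rotate(1, 90)

initial: [θ0=270°, θ1=90°]
1. rotate(1, 90) → [θ0=270°, θ1=180°]
2. rotate(1, 90) → [θ0=270°, θ1=270°]
3. rotate(1, 90) → [θ0=270°, θ1=0°]
no rival 3-sequence matches.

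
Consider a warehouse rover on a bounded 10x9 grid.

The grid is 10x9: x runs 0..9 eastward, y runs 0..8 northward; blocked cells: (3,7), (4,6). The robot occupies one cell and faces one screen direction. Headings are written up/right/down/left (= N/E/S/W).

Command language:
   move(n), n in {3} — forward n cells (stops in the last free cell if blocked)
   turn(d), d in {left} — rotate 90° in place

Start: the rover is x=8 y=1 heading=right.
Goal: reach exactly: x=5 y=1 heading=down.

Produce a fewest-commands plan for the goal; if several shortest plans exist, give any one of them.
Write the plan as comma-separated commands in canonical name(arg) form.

begin: x=8 y=1 heading=right
step 1 (turn(left)): x=8 y=1 heading=up
step 2 (turn(left)): x=8 y=1 heading=left
step 3 (move(3)): x=5 y=1 heading=left
step 4 (turn(left)): x=5 y=1 heading=down
no 3-step plan works, so 4 is optimal.

turn(left), turn(left), move(3), turn(left)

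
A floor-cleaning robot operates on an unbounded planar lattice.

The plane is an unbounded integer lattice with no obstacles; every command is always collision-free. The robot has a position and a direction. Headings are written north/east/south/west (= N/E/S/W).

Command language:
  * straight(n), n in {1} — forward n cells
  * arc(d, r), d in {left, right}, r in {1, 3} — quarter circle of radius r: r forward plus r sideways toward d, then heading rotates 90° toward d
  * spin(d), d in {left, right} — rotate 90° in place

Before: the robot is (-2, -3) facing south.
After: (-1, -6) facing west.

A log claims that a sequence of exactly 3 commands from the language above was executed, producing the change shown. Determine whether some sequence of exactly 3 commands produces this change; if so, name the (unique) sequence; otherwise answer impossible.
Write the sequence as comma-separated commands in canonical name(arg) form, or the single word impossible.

arc(left, 1), arc(right, 1), arc(right, 1)

key: position moved to (-1,-6) AND the heading swung to W — translation plus rotation needed
from: (-2, -3) facing south
1. arc(left, 1) → (-1, -4) facing east
2. arc(right, 1) → (0, -5) facing south
3. arc(right, 1) → (-1, -6) facing west
no rival 3-sequence matches.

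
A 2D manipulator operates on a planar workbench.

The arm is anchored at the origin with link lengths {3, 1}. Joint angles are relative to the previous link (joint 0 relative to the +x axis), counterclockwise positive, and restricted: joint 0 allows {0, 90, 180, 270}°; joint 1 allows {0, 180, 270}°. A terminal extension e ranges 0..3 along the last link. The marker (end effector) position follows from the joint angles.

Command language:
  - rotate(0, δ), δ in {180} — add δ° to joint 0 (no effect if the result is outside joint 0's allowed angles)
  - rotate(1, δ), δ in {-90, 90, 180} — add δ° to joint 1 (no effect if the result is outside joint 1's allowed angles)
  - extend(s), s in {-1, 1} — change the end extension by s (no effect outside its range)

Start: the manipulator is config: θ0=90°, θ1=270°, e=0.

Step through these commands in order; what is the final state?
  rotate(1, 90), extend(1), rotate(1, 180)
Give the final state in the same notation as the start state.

config: θ0=90°, θ1=180°, e=1

t0: config: θ0=90°, θ1=270°, e=0
[1] after rotate(1, 90): config: θ0=90°, θ1=0°, e=0
[2] after extend(1): config: θ0=90°, θ1=0°, e=1
[3] after rotate(1, 180): config: θ0=90°, θ1=180°, e=1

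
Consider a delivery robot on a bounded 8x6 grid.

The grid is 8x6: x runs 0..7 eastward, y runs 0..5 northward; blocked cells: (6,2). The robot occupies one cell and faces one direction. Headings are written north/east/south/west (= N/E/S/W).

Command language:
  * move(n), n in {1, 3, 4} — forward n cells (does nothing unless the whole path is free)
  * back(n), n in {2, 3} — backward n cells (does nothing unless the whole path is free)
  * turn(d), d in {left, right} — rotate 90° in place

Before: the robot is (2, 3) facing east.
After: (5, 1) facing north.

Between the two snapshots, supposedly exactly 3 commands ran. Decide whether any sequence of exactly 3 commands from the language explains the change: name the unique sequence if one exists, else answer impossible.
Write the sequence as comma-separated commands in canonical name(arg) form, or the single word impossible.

move(3), turn(left), back(2)

key: running back(2) before move(3) would end elsewhere — order is forced
from: (2, 3) facing east
1. move(3) → (5, 3) facing east
2. turn(left) → (5, 3) facing north
3. back(2) → (5, 1) facing north
all 343 alternatives checked — unique.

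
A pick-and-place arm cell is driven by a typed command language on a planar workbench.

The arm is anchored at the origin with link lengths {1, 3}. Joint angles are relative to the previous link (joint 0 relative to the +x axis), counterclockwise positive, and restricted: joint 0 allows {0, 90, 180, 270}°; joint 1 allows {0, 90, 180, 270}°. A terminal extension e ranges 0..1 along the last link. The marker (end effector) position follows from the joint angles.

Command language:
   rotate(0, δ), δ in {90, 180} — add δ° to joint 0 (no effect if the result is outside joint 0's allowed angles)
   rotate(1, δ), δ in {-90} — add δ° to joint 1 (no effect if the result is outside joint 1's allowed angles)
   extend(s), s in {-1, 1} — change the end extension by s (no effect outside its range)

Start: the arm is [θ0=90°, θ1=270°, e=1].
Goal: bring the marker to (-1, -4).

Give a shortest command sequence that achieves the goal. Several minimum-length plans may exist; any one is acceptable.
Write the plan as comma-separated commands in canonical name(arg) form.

rotate(0, 90), rotate(1, -90), rotate(1, -90)

initial: [θ0=90°, θ1=270°, e=1]
1. rotate(0, 90) → [θ0=180°, θ1=270°, e=1]
2. rotate(1, -90) → [θ0=180°, θ1=180°, e=1]
3. rotate(1, -90) → [θ0=180°, θ1=90°, e=1]
no 2-step plan works, so 3 is optimal.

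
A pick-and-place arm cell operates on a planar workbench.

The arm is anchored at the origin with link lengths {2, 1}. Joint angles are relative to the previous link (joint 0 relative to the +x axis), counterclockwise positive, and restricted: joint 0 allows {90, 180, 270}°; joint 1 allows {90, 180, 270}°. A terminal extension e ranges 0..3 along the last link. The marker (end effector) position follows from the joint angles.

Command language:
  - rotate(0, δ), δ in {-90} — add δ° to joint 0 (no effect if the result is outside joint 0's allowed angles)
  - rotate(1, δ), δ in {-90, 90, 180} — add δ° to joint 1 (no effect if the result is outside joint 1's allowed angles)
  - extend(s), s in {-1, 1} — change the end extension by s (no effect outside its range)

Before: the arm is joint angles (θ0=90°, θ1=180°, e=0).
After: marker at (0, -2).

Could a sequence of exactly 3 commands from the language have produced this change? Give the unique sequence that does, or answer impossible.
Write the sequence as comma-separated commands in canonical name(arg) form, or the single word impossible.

extend(1), extend(1), extend(1)

start: joint angles (θ0=90°, θ1=180°, e=0)
[1] after extend(1): joint angles (θ0=90°, θ1=180°, e=1)
[2] after extend(1): joint angles (θ0=90°, θ1=180°, e=2)
[3] after extend(1): joint angles (θ0=90°, θ1=180°, e=3)
uniquely the one of 216 3-step routes that fits.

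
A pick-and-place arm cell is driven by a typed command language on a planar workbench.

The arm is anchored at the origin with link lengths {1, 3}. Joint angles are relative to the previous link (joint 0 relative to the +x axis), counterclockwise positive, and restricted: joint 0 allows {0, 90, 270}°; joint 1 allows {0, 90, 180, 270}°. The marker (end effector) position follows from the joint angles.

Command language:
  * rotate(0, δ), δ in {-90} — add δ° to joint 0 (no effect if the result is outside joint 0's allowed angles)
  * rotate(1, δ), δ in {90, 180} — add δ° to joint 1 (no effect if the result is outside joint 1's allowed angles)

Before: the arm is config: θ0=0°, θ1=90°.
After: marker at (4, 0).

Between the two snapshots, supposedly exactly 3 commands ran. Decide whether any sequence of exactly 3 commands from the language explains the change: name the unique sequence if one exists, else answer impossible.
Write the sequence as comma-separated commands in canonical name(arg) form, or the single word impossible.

begin: config: θ0=0°, θ1=90°
step 1 (rotate(1, 90)): config: θ0=0°, θ1=180°
step 2 (rotate(1, 90)): config: θ0=0°, θ1=270°
step 3 (rotate(1, 90)): config: θ0=0°, θ1=0°
all 27 alternatives checked — unique.

rotate(1, 90), rotate(1, 90), rotate(1, 90)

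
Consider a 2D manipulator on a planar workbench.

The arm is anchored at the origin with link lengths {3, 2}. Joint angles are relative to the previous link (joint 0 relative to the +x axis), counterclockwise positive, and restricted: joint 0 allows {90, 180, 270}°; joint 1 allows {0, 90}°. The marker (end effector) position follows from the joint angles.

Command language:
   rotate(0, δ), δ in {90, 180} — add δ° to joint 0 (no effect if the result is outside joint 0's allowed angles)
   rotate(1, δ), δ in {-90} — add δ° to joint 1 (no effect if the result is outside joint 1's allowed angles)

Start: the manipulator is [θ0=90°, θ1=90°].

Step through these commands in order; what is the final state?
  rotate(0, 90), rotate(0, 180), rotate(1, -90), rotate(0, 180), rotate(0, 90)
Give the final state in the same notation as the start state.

[θ0=270°, θ1=0°]

start: [θ0=90°, θ1=90°]
step 1 (rotate(0, 90)): [θ0=180°, θ1=90°]
step 2 (rotate(0, 180)): [θ0=180°, θ1=90°]
step 3 (rotate(1, -90)): [θ0=180°, θ1=0°]
step 4 (rotate(0, 180)): [θ0=180°, θ1=0°]
step 5 (rotate(0, 90)): [θ0=270°, θ1=0°]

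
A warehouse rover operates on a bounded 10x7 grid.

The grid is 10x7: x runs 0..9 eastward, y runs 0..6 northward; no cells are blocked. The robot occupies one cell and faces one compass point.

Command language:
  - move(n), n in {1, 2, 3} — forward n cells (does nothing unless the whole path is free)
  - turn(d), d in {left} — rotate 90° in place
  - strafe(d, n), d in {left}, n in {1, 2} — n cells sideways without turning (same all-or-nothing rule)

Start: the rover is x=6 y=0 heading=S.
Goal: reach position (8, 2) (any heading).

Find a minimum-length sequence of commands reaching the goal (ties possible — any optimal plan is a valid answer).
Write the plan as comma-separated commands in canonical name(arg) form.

turn(left), move(2), strafe(left, 2)

initial: x=6 y=0 heading=S
step 1 (turn(left)): x=6 y=0 heading=E
step 2 (move(2)): x=8 y=0 heading=E
step 3 (strafe(left, 2)): x=8 y=2 heading=E
shorter routes all fall short; 3 is best.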